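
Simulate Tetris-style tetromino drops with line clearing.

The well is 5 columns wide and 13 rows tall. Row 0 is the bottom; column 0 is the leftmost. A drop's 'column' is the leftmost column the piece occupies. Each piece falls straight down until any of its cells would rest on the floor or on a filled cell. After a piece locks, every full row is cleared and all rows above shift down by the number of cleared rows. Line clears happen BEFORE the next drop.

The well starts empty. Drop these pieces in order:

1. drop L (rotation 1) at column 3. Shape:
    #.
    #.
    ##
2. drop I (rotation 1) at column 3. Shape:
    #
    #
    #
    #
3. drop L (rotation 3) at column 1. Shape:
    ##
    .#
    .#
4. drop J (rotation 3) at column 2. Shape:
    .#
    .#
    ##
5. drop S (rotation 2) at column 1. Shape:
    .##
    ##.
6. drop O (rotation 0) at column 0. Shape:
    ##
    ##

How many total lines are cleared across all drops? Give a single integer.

Drop 1: L rot1 at col 3 lands with bottom-row=0; cleared 0 line(s) (total 0); column heights now [0 0 0 3 1], max=3
Drop 2: I rot1 at col 3 lands with bottom-row=3; cleared 0 line(s) (total 0); column heights now [0 0 0 7 1], max=7
Drop 3: L rot3 at col 1 lands with bottom-row=0; cleared 0 line(s) (total 0); column heights now [0 3 3 7 1], max=7
Drop 4: J rot3 at col 2 lands with bottom-row=7; cleared 0 line(s) (total 0); column heights now [0 3 8 10 1], max=10
Drop 5: S rot2 at col 1 lands with bottom-row=9; cleared 0 line(s) (total 0); column heights now [0 10 11 11 1], max=11
Drop 6: O rot0 at col 0 lands with bottom-row=10; cleared 0 line(s) (total 0); column heights now [12 12 11 11 1], max=12

Answer: 0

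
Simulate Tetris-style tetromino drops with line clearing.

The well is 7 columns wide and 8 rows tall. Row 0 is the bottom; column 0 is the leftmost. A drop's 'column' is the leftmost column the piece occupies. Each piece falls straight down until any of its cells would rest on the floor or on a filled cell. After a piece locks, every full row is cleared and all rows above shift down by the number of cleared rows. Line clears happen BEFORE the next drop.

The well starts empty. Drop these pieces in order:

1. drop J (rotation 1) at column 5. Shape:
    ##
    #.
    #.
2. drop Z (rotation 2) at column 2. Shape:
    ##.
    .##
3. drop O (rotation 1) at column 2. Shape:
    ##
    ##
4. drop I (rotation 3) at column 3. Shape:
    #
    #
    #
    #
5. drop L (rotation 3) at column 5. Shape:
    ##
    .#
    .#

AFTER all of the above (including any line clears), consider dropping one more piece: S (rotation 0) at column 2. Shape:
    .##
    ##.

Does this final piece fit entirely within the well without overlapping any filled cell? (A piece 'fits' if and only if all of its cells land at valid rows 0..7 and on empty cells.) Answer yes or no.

Answer: no

Derivation:
Drop 1: J rot1 at col 5 lands with bottom-row=0; cleared 0 line(s) (total 0); column heights now [0 0 0 0 0 3 3], max=3
Drop 2: Z rot2 at col 2 lands with bottom-row=0; cleared 0 line(s) (total 0); column heights now [0 0 2 2 1 3 3], max=3
Drop 3: O rot1 at col 2 lands with bottom-row=2; cleared 0 line(s) (total 0); column heights now [0 0 4 4 1 3 3], max=4
Drop 4: I rot3 at col 3 lands with bottom-row=4; cleared 0 line(s) (total 0); column heights now [0 0 4 8 1 3 3], max=8
Drop 5: L rot3 at col 5 lands with bottom-row=3; cleared 0 line(s) (total 0); column heights now [0 0 4 8 1 6 6], max=8
Test piece S rot0 at col 2 (width 3): heights before test = [0 0 4 8 1 6 6]; fits = False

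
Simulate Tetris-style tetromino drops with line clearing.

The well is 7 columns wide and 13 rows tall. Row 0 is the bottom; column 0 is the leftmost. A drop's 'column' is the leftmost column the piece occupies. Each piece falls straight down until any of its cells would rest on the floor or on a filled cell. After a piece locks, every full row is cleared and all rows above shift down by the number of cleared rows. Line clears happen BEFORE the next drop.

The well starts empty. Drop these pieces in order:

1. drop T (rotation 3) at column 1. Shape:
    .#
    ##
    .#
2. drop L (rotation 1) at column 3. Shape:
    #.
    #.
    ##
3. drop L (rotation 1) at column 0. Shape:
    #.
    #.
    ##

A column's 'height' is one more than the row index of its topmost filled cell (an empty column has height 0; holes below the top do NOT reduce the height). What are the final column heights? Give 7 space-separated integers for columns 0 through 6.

Drop 1: T rot3 at col 1 lands with bottom-row=0; cleared 0 line(s) (total 0); column heights now [0 2 3 0 0 0 0], max=3
Drop 2: L rot1 at col 3 lands with bottom-row=0; cleared 0 line(s) (total 0); column heights now [0 2 3 3 1 0 0], max=3
Drop 3: L rot1 at col 0 lands with bottom-row=2; cleared 0 line(s) (total 0); column heights now [5 3 3 3 1 0 0], max=5

Answer: 5 3 3 3 1 0 0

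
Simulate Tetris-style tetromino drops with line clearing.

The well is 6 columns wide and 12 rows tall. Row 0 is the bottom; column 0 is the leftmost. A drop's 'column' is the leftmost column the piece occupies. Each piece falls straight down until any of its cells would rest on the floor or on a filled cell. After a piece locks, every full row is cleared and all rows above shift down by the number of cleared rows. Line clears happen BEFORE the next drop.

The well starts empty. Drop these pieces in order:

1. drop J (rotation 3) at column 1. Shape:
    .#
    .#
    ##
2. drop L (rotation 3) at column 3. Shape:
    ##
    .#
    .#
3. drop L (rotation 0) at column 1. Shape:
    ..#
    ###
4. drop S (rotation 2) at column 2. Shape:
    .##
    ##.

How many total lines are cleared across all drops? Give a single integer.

Drop 1: J rot3 at col 1 lands with bottom-row=0; cleared 0 line(s) (total 0); column heights now [0 1 3 0 0 0], max=3
Drop 2: L rot3 at col 3 lands with bottom-row=0; cleared 0 line(s) (total 0); column heights now [0 1 3 3 3 0], max=3
Drop 3: L rot0 at col 1 lands with bottom-row=3; cleared 0 line(s) (total 0); column heights now [0 4 4 5 3 0], max=5
Drop 4: S rot2 at col 2 lands with bottom-row=5; cleared 0 line(s) (total 0); column heights now [0 4 6 7 7 0], max=7

Answer: 0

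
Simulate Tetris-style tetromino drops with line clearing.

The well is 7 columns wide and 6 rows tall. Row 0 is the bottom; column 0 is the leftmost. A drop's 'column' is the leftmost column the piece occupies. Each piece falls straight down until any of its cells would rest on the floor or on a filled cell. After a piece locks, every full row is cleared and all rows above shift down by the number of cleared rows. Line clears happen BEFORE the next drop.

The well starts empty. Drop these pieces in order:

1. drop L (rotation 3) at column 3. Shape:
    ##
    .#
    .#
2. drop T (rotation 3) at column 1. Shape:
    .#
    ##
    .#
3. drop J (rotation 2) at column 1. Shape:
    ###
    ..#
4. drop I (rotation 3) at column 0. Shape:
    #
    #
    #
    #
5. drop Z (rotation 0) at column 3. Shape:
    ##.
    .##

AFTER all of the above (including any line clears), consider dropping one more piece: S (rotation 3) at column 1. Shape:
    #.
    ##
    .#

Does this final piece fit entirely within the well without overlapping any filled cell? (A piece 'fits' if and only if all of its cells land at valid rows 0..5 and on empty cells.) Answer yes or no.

Drop 1: L rot3 at col 3 lands with bottom-row=0; cleared 0 line(s) (total 0); column heights now [0 0 0 3 3 0 0], max=3
Drop 2: T rot3 at col 1 lands with bottom-row=0; cleared 0 line(s) (total 0); column heights now [0 2 3 3 3 0 0], max=3
Drop 3: J rot2 at col 1 lands with bottom-row=3; cleared 0 line(s) (total 0); column heights now [0 5 5 5 3 0 0], max=5
Drop 4: I rot3 at col 0 lands with bottom-row=0; cleared 0 line(s) (total 0); column heights now [4 5 5 5 3 0 0], max=5
Drop 5: Z rot0 at col 3 lands with bottom-row=4; cleared 0 line(s) (total 0); column heights now [4 5 5 6 6 5 0], max=6
Test piece S rot3 at col 1 (width 2): heights before test = [4 5 5 6 6 5 0]; fits = False

Answer: no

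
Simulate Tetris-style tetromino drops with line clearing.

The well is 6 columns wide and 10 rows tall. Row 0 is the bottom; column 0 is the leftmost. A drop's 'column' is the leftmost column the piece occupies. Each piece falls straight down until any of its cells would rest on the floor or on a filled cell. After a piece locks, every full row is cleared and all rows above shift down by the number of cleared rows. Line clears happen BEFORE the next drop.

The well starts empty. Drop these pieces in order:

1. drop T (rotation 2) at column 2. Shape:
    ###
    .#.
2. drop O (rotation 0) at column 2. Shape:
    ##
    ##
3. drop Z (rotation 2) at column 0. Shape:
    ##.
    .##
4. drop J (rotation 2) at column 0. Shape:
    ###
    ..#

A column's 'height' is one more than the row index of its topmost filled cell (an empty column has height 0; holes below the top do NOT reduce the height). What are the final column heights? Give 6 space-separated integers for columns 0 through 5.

Answer: 7 7 7 4 2 0

Derivation:
Drop 1: T rot2 at col 2 lands with bottom-row=0; cleared 0 line(s) (total 0); column heights now [0 0 2 2 2 0], max=2
Drop 2: O rot0 at col 2 lands with bottom-row=2; cleared 0 line(s) (total 0); column heights now [0 0 4 4 2 0], max=4
Drop 3: Z rot2 at col 0 lands with bottom-row=4; cleared 0 line(s) (total 0); column heights now [6 6 5 4 2 0], max=6
Drop 4: J rot2 at col 0 lands with bottom-row=5; cleared 0 line(s) (total 0); column heights now [7 7 7 4 2 0], max=7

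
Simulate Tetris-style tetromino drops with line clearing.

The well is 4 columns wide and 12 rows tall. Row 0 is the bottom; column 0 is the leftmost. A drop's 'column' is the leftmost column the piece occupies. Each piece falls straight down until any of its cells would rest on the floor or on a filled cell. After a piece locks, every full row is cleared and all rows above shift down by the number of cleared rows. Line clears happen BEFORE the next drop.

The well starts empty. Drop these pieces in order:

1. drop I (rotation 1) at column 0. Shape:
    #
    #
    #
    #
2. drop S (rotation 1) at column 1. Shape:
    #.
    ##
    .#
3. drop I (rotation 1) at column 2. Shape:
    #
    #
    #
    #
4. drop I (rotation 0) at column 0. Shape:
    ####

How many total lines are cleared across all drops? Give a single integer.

Answer: 1

Derivation:
Drop 1: I rot1 at col 0 lands with bottom-row=0; cleared 0 line(s) (total 0); column heights now [4 0 0 0], max=4
Drop 2: S rot1 at col 1 lands with bottom-row=0; cleared 0 line(s) (total 0); column heights now [4 3 2 0], max=4
Drop 3: I rot1 at col 2 lands with bottom-row=2; cleared 0 line(s) (total 0); column heights now [4 3 6 0], max=6
Drop 4: I rot0 at col 0 lands with bottom-row=6; cleared 1 line(s) (total 1); column heights now [4 3 6 0], max=6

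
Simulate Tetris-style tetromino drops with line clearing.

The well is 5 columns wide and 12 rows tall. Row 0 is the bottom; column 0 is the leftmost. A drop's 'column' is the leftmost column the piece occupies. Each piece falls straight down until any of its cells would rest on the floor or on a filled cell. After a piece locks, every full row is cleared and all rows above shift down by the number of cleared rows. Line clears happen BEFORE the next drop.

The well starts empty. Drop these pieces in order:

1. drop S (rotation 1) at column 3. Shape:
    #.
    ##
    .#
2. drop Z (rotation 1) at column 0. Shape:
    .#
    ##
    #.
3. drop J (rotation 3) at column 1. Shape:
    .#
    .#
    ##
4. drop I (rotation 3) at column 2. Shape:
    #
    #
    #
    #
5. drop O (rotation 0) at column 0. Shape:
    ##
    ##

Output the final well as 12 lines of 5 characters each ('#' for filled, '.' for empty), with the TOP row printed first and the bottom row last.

Drop 1: S rot1 at col 3 lands with bottom-row=0; cleared 0 line(s) (total 0); column heights now [0 0 0 3 2], max=3
Drop 2: Z rot1 at col 0 lands with bottom-row=0; cleared 0 line(s) (total 0); column heights now [2 3 0 3 2], max=3
Drop 3: J rot3 at col 1 lands with bottom-row=3; cleared 0 line(s) (total 0); column heights now [2 4 6 3 2], max=6
Drop 4: I rot3 at col 2 lands with bottom-row=6; cleared 0 line(s) (total 0); column heights now [2 4 10 3 2], max=10
Drop 5: O rot0 at col 0 lands with bottom-row=4; cleared 0 line(s) (total 0); column heights now [6 6 10 3 2], max=10

Answer: .....
.....
..#..
..#..
..#..
..#..
###..
###..
.##..
.#.#.
##.##
#...#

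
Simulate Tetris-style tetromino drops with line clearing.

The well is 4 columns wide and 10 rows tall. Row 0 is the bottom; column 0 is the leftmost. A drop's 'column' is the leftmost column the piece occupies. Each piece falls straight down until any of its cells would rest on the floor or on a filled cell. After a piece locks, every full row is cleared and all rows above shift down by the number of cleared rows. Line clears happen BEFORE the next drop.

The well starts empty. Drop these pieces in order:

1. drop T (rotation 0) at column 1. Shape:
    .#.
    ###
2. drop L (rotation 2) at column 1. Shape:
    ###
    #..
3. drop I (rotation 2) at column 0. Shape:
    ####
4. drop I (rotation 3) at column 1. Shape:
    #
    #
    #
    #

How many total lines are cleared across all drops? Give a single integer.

Answer: 1

Derivation:
Drop 1: T rot0 at col 1 lands with bottom-row=0; cleared 0 line(s) (total 0); column heights now [0 1 2 1], max=2
Drop 2: L rot2 at col 1 lands with bottom-row=1; cleared 0 line(s) (total 0); column heights now [0 3 3 3], max=3
Drop 3: I rot2 at col 0 lands with bottom-row=3; cleared 1 line(s) (total 1); column heights now [0 3 3 3], max=3
Drop 4: I rot3 at col 1 lands with bottom-row=3; cleared 0 line(s) (total 1); column heights now [0 7 3 3], max=7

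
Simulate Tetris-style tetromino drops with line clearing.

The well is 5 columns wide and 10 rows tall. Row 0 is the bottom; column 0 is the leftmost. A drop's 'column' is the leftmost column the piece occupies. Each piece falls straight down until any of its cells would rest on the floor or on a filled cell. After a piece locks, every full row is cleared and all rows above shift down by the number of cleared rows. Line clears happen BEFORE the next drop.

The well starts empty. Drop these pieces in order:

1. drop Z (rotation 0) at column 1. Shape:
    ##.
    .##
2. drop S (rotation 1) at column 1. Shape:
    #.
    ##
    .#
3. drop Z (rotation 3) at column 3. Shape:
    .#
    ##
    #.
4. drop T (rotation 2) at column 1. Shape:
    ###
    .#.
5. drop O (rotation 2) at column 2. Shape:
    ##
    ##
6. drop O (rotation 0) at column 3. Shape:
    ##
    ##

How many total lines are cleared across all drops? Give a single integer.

Drop 1: Z rot0 at col 1 lands with bottom-row=0; cleared 0 line(s) (total 0); column heights now [0 2 2 1 0], max=2
Drop 2: S rot1 at col 1 lands with bottom-row=2; cleared 0 line(s) (total 0); column heights now [0 5 4 1 0], max=5
Drop 3: Z rot3 at col 3 lands with bottom-row=1; cleared 0 line(s) (total 0); column heights now [0 5 4 3 4], max=5
Drop 4: T rot2 at col 1 lands with bottom-row=4; cleared 0 line(s) (total 0); column heights now [0 6 6 6 4], max=6
Drop 5: O rot2 at col 2 lands with bottom-row=6; cleared 0 line(s) (total 0); column heights now [0 6 8 8 4], max=8
Drop 6: O rot0 at col 3 lands with bottom-row=8; cleared 0 line(s) (total 0); column heights now [0 6 8 10 10], max=10

Answer: 0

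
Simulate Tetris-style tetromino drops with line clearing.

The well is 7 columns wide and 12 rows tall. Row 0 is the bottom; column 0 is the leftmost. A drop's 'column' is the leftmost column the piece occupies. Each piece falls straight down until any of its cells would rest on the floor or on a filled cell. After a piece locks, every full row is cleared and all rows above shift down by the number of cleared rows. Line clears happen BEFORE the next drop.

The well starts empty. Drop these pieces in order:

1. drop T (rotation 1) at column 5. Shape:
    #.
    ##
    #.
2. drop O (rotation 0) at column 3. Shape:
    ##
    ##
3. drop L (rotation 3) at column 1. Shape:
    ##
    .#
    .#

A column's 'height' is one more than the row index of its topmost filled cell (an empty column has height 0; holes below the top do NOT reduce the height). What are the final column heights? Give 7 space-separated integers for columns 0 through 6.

Drop 1: T rot1 at col 5 lands with bottom-row=0; cleared 0 line(s) (total 0); column heights now [0 0 0 0 0 3 2], max=3
Drop 2: O rot0 at col 3 lands with bottom-row=0; cleared 0 line(s) (total 0); column heights now [0 0 0 2 2 3 2], max=3
Drop 3: L rot3 at col 1 lands with bottom-row=0; cleared 0 line(s) (total 0); column heights now [0 3 3 2 2 3 2], max=3

Answer: 0 3 3 2 2 3 2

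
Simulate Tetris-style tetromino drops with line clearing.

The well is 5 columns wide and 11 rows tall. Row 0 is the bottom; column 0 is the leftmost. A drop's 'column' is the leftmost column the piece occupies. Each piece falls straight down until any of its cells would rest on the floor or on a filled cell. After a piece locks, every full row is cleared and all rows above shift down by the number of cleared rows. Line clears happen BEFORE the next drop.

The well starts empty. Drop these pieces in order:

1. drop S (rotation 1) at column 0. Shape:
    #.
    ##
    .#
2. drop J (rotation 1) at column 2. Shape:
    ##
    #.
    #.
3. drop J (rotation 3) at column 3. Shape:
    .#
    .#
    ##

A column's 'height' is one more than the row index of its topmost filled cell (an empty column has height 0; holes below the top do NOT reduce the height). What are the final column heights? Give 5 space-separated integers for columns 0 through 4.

Answer: 3 2 3 4 6

Derivation:
Drop 1: S rot1 at col 0 lands with bottom-row=0; cleared 0 line(s) (total 0); column heights now [3 2 0 0 0], max=3
Drop 2: J rot1 at col 2 lands with bottom-row=0; cleared 0 line(s) (total 0); column heights now [3 2 3 3 0], max=3
Drop 3: J rot3 at col 3 lands with bottom-row=3; cleared 0 line(s) (total 0); column heights now [3 2 3 4 6], max=6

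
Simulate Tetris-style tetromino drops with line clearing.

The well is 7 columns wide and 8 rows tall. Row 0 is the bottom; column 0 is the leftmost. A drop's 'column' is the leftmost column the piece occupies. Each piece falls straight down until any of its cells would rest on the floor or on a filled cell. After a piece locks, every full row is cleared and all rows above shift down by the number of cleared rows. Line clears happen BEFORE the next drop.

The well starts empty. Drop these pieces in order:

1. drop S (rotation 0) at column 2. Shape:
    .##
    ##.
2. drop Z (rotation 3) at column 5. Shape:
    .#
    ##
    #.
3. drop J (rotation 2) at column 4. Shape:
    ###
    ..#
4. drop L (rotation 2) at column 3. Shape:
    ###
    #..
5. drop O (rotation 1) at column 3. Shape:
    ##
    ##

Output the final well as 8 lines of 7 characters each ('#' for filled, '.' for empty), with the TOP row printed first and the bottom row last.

Drop 1: S rot0 at col 2 lands with bottom-row=0; cleared 0 line(s) (total 0); column heights now [0 0 1 2 2 0 0], max=2
Drop 2: Z rot3 at col 5 lands with bottom-row=0; cleared 0 line(s) (total 0); column heights now [0 0 1 2 2 2 3], max=3
Drop 3: J rot2 at col 4 lands with bottom-row=3; cleared 0 line(s) (total 0); column heights now [0 0 1 2 5 5 5], max=5
Drop 4: L rot2 at col 3 lands with bottom-row=4; cleared 0 line(s) (total 0); column heights now [0 0 1 6 6 6 5], max=6
Drop 5: O rot1 at col 3 lands with bottom-row=6; cleared 0 line(s) (total 0); column heights now [0 0 1 8 8 6 5], max=8

Answer: ...##..
...##..
...###.
...####
......#
......#
...####
..##.#.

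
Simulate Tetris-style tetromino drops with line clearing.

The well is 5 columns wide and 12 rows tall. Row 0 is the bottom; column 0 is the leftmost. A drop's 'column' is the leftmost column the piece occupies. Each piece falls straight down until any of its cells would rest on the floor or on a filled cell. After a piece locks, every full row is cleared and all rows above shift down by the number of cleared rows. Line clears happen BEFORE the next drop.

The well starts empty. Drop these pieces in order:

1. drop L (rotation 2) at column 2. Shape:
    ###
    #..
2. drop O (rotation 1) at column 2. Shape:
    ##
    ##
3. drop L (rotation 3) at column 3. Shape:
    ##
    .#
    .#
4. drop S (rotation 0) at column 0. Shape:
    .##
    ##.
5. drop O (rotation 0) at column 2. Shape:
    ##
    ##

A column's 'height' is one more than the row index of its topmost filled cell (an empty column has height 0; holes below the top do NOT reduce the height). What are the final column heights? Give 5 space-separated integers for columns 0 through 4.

Answer: 0 4 6 6 4

Derivation:
Drop 1: L rot2 at col 2 lands with bottom-row=0; cleared 0 line(s) (total 0); column heights now [0 0 2 2 2], max=2
Drop 2: O rot1 at col 2 lands with bottom-row=2; cleared 0 line(s) (total 0); column heights now [0 0 4 4 2], max=4
Drop 3: L rot3 at col 3 lands with bottom-row=2; cleared 0 line(s) (total 0); column heights now [0 0 4 5 5], max=5
Drop 4: S rot0 at col 0 lands with bottom-row=3; cleared 1 line(s) (total 1); column heights now [0 4 4 4 4], max=4
Drop 5: O rot0 at col 2 lands with bottom-row=4; cleared 0 line(s) (total 1); column heights now [0 4 6 6 4], max=6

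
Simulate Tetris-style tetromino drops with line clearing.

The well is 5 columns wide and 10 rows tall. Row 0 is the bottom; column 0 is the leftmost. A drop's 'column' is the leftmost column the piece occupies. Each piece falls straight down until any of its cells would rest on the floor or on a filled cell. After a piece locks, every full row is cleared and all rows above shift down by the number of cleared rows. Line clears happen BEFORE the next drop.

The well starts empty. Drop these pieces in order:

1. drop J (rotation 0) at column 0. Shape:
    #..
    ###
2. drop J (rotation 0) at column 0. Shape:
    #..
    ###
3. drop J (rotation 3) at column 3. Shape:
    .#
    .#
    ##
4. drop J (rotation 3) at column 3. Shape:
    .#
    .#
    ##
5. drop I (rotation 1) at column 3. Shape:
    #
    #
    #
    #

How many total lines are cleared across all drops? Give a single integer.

Drop 1: J rot0 at col 0 lands with bottom-row=0; cleared 0 line(s) (total 0); column heights now [2 1 1 0 0], max=2
Drop 2: J rot0 at col 0 lands with bottom-row=2; cleared 0 line(s) (total 0); column heights now [4 3 3 0 0], max=4
Drop 3: J rot3 at col 3 lands with bottom-row=0; cleared 1 line(s) (total 1); column heights now [3 2 2 0 2], max=3
Drop 4: J rot3 at col 3 lands with bottom-row=2; cleared 0 line(s) (total 1); column heights now [3 2 2 3 5], max=5
Drop 5: I rot1 at col 3 lands with bottom-row=3; cleared 0 line(s) (total 1); column heights now [3 2 2 7 5], max=7

Answer: 1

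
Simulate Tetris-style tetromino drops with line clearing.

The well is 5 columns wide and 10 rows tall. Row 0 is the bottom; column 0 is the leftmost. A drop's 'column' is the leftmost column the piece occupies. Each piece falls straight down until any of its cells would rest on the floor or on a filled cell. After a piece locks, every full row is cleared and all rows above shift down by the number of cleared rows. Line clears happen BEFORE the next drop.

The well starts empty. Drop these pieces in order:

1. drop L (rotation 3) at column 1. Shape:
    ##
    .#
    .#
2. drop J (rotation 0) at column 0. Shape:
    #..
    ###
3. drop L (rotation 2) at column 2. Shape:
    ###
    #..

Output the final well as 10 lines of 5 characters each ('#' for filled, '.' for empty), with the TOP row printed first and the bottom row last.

Drop 1: L rot3 at col 1 lands with bottom-row=0; cleared 0 line(s) (total 0); column heights now [0 3 3 0 0], max=3
Drop 2: J rot0 at col 0 lands with bottom-row=3; cleared 0 line(s) (total 0); column heights now [5 4 4 0 0], max=5
Drop 3: L rot2 at col 2 lands with bottom-row=4; cleared 0 line(s) (total 0); column heights now [5 4 6 6 6], max=6

Answer: .....
.....
.....
.....
..###
#.#..
###..
.##..
..#..
..#..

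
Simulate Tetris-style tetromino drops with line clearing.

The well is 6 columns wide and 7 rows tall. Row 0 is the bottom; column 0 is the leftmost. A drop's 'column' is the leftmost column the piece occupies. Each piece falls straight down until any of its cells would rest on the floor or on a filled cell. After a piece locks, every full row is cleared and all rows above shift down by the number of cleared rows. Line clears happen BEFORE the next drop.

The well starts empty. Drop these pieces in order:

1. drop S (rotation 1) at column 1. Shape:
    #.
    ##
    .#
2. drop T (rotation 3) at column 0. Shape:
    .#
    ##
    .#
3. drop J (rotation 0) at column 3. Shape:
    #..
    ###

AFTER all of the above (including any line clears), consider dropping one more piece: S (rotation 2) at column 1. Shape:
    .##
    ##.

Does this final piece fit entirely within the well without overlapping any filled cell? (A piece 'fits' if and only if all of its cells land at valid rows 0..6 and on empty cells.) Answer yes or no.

Answer: no

Derivation:
Drop 1: S rot1 at col 1 lands with bottom-row=0; cleared 0 line(s) (total 0); column heights now [0 3 2 0 0 0], max=3
Drop 2: T rot3 at col 0 lands with bottom-row=3; cleared 0 line(s) (total 0); column heights now [5 6 2 0 0 0], max=6
Drop 3: J rot0 at col 3 lands with bottom-row=0; cleared 0 line(s) (total 0); column heights now [5 6 2 2 1 1], max=6
Test piece S rot2 at col 1 (width 3): heights before test = [5 6 2 2 1 1]; fits = False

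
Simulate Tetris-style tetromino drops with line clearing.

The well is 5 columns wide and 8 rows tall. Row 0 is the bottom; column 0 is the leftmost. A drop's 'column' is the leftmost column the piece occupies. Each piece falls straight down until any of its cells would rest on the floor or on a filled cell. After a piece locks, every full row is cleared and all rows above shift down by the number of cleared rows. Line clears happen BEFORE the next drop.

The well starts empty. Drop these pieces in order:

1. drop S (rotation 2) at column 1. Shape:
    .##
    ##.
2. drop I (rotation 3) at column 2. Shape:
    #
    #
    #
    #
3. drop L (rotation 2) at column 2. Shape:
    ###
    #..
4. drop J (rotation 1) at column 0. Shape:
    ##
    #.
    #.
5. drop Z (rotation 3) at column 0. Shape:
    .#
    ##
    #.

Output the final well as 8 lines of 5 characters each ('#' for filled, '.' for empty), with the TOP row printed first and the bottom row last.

Drop 1: S rot2 at col 1 lands with bottom-row=0; cleared 0 line(s) (total 0); column heights now [0 1 2 2 0], max=2
Drop 2: I rot3 at col 2 lands with bottom-row=2; cleared 0 line(s) (total 0); column heights now [0 1 6 2 0], max=6
Drop 3: L rot2 at col 2 lands with bottom-row=6; cleared 0 line(s) (total 0); column heights now [0 1 8 8 8], max=8
Drop 4: J rot1 at col 0 lands with bottom-row=0; cleared 0 line(s) (total 0); column heights now [3 3 8 8 8], max=8
Drop 5: Z rot3 at col 0 lands with bottom-row=3; cleared 0 line(s) (total 0); column heights now [5 6 8 8 8], max=8

Answer: ..###
..#..
.##..
###..
#.#..
###..
#.##.
###..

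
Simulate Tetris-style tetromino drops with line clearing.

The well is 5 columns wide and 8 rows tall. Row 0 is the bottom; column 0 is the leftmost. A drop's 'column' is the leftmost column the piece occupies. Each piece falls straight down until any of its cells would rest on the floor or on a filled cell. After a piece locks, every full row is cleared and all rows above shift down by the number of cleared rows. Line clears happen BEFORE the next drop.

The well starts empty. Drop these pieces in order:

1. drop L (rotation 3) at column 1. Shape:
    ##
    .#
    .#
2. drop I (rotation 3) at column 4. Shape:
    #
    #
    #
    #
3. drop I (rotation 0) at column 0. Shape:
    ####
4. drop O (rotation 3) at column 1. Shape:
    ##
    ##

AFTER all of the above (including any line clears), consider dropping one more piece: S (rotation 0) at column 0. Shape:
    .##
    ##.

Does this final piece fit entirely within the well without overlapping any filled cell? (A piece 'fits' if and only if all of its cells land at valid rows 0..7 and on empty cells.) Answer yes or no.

Answer: yes

Derivation:
Drop 1: L rot3 at col 1 lands with bottom-row=0; cleared 0 line(s) (total 0); column heights now [0 3 3 0 0], max=3
Drop 2: I rot3 at col 4 lands with bottom-row=0; cleared 0 line(s) (total 0); column heights now [0 3 3 0 4], max=4
Drop 3: I rot0 at col 0 lands with bottom-row=3; cleared 1 line(s) (total 1); column heights now [0 3 3 0 3], max=3
Drop 4: O rot3 at col 1 lands with bottom-row=3; cleared 0 line(s) (total 1); column heights now [0 5 5 0 3], max=5
Test piece S rot0 at col 0 (width 3): heights before test = [0 5 5 0 3]; fits = True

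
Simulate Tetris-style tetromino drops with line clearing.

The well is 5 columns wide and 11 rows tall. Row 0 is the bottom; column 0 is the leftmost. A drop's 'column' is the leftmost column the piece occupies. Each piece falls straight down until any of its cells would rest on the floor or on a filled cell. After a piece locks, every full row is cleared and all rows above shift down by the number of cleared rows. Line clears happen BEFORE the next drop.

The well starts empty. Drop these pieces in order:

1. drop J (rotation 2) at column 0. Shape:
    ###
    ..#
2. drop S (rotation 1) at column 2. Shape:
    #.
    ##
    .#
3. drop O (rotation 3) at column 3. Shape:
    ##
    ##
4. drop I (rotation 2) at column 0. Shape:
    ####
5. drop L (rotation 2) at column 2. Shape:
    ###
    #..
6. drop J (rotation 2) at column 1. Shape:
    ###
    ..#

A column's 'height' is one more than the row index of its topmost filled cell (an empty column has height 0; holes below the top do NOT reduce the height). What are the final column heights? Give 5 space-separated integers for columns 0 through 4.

Answer: 6 10 10 10 8

Derivation:
Drop 1: J rot2 at col 0 lands with bottom-row=0; cleared 0 line(s) (total 0); column heights now [2 2 2 0 0], max=2
Drop 2: S rot1 at col 2 lands with bottom-row=1; cleared 0 line(s) (total 0); column heights now [2 2 4 3 0], max=4
Drop 3: O rot3 at col 3 lands with bottom-row=3; cleared 0 line(s) (total 0); column heights now [2 2 4 5 5], max=5
Drop 4: I rot2 at col 0 lands with bottom-row=5; cleared 0 line(s) (total 0); column heights now [6 6 6 6 5], max=6
Drop 5: L rot2 at col 2 lands with bottom-row=6; cleared 0 line(s) (total 0); column heights now [6 6 8 8 8], max=8
Drop 6: J rot2 at col 1 lands with bottom-row=8; cleared 0 line(s) (total 0); column heights now [6 10 10 10 8], max=10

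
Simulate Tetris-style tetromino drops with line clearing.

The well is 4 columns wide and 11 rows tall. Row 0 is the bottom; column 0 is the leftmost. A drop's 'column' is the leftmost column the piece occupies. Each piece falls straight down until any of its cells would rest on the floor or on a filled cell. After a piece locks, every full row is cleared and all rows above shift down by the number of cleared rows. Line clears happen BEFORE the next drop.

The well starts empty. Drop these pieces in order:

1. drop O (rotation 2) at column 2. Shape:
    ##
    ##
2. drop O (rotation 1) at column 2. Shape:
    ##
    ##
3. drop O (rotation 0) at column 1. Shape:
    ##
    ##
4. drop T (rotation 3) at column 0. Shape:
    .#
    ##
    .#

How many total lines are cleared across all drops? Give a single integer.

Answer: 0

Derivation:
Drop 1: O rot2 at col 2 lands with bottom-row=0; cleared 0 line(s) (total 0); column heights now [0 0 2 2], max=2
Drop 2: O rot1 at col 2 lands with bottom-row=2; cleared 0 line(s) (total 0); column heights now [0 0 4 4], max=4
Drop 3: O rot0 at col 1 lands with bottom-row=4; cleared 0 line(s) (total 0); column heights now [0 6 6 4], max=6
Drop 4: T rot3 at col 0 lands with bottom-row=6; cleared 0 line(s) (total 0); column heights now [8 9 6 4], max=9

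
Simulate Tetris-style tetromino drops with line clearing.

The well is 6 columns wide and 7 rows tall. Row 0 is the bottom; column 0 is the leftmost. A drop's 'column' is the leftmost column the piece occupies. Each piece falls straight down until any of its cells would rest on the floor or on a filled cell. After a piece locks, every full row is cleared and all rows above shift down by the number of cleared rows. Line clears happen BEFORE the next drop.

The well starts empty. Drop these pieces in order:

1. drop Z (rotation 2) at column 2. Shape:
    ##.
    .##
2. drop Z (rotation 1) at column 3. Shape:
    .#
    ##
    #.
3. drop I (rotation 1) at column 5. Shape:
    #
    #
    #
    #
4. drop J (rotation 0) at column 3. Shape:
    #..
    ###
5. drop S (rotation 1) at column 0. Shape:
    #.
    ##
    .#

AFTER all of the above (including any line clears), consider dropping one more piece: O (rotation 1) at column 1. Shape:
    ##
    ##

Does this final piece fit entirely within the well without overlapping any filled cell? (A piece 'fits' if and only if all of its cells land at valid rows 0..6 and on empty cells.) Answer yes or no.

Answer: yes

Derivation:
Drop 1: Z rot2 at col 2 lands with bottom-row=0; cleared 0 line(s) (total 0); column heights now [0 0 2 2 1 0], max=2
Drop 2: Z rot1 at col 3 lands with bottom-row=2; cleared 0 line(s) (total 0); column heights now [0 0 2 4 5 0], max=5
Drop 3: I rot1 at col 5 lands with bottom-row=0; cleared 0 line(s) (total 0); column heights now [0 0 2 4 5 4], max=5
Drop 4: J rot0 at col 3 lands with bottom-row=5; cleared 0 line(s) (total 0); column heights now [0 0 2 7 6 6], max=7
Drop 5: S rot1 at col 0 lands with bottom-row=0; cleared 0 line(s) (total 0); column heights now [3 2 2 7 6 6], max=7
Test piece O rot1 at col 1 (width 2): heights before test = [3 2 2 7 6 6]; fits = True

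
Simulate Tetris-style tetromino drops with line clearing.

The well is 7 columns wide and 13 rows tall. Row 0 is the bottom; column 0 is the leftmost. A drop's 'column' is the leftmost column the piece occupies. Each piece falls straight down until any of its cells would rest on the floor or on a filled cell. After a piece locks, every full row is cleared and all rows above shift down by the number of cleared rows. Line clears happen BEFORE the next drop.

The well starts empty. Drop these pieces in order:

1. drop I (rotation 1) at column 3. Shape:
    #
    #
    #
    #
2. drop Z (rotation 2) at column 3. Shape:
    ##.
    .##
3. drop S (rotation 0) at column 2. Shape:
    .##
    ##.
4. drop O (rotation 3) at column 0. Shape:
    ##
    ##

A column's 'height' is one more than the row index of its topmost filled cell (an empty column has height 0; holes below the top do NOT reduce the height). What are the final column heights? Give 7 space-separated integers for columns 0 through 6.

Drop 1: I rot1 at col 3 lands with bottom-row=0; cleared 0 line(s) (total 0); column heights now [0 0 0 4 0 0 0], max=4
Drop 2: Z rot2 at col 3 lands with bottom-row=3; cleared 0 line(s) (total 0); column heights now [0 0 0 5 5 4 0], max=5
Drop 3: S rot0 at col 2 lands with bottom-row=5; cleared 0 line(s) (total 0); column heights now [0 0 6 7 7 4 0], max=7
Drop 4: O rot3 at col 0 lands with bottom-row=0; cleared 0 line(s) (total 0); column heights now [2 2 6 7 7 4 0], max=7

Answer: 2 2 6 7 7 4 0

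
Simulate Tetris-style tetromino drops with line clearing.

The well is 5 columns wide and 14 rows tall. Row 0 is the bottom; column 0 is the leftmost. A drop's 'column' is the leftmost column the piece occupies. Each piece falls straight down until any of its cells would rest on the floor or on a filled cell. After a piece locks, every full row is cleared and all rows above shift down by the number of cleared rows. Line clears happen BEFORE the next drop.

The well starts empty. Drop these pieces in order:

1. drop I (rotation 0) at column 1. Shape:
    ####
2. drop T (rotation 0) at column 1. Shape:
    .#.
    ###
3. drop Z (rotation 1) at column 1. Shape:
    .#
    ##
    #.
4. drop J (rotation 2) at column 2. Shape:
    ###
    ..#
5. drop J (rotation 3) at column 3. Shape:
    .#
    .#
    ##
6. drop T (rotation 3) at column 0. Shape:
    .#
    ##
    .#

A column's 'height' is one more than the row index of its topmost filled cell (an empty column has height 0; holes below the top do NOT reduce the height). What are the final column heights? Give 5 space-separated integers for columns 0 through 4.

Drop 1: I rot0 at col 1 lands with bottom-row=0; cleared 0 line(s) (total 0); column heights now [0 1 1 1 1], max=1
Drop 2: T rot0 at col 1 lands with bottom-row=1; cleared 0 line(s) (total 0); column heights now [0 2 3 2 1], max=3
Drop 3: Z rot1 at col 1 lands with bottom-row=2; cleared 0 line(s) (total 0); column heights now [0 4 5 2 1], max=5
Drop 4: J rot2 at col 2 lands with bottom-row=4; cleared 0 line(s) (total 0); column heights now [0 4 6 6 6], max=6
Drop 5: J rot3 at col 3 lands with bottom-row=6; cleared 0 line(s) (total 0); column heights now [0 4 6 7 9], max=9
Drop 6: T rot3 at col 0 lands with bottom-row=4; cleared 1 line(s) (total 1); column heights now [0 6 5 6 8], max=8

Answer: 0 6 5 6 8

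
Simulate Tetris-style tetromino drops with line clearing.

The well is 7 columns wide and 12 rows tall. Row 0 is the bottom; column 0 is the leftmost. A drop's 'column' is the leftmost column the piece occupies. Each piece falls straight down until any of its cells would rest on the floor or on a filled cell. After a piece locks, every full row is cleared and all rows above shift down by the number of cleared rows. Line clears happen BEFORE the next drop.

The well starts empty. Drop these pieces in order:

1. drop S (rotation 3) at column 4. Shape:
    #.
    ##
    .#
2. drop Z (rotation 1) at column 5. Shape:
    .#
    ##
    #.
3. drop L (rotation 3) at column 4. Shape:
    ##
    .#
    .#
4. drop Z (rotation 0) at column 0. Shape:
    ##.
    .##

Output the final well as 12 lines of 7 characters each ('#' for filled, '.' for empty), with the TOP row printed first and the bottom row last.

Answer: .......
.......
.......
.......
.......
....##.
.....#.
.....##
.....##
....##.
##..##.
.##..#.

Derivation:
Drop 1: S rot3 at col 4 lands with bottom-row=0; cleared 0 line(s) (total 0); column heights now [0 0 0 0 3 2 0], max=3
Drop 2: Z rot1 at col 5 lands with bottom-row=2; cleared 0 line(s) (total 0); column heights now [0 0 0 0 3 4 5], max=5
Drop 3: L rot3 at col 4 lands with bottom-row=4; cleared 0 line(s) (total 0); column heights now [0 0 0 0 7 7 5], max=7
Drop 4: Z rot0 at col 0 lands with bottom-row=0; cleared 0 line(s) (total 0); column heights now [2 2 1 0 7 7 5], max=7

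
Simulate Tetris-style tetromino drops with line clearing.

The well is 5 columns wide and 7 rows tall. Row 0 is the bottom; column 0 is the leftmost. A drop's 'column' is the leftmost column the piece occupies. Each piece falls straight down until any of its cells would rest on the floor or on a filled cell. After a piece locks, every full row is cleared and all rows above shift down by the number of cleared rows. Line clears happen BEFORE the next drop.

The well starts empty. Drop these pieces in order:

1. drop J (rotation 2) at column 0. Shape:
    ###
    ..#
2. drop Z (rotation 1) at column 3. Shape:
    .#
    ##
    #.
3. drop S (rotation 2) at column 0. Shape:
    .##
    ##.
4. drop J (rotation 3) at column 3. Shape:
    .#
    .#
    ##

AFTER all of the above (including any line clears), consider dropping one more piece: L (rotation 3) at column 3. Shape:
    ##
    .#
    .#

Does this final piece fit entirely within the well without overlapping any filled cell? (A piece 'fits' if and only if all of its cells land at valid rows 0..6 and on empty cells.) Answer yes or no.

Answer: no

Derivation:
Drop 1: J rot2 at col 0 lands with bottom-row=0; cleared 0 line(s) (total 0); column heights now [2 2 2 0 0], max=2
Drop 2: Z rot1 at col 3 lands with bottom-row=0; cleared 1 line(s) (total 1); column heights now [0 0 1 1 2], max=2
Drop 3: S rot2 at col 0 lands with bottom-row=0; cleared 0 line(s) (total 1); column heights now [1 2 2 1 2], max=2
Drop 4: J rot3 at col 3 lands with bottom-row=2; cleared 0 line(s) (total 1); column heights now [1 2 2 3 5], max=5
Test piece L rot3 at col 3 (width 2): heights before test = [1 2 2 3 5]; fits = False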